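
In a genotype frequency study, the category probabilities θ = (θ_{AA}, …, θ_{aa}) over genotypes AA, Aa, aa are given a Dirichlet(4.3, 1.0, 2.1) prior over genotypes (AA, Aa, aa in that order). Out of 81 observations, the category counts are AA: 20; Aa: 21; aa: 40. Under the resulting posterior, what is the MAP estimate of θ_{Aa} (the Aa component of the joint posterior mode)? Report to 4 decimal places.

The Dirichlet prior is conjugate to the Multinomial likelihood: each posterior αⱼ = prior αⱼ + observed count nⱼ.
Posterior concentration: (24.3, 22.0, 42.1), total = 88.4.
Joint mode component: (α_{Aa}−1)/(Σα−K) = 21.0/85.4 = 0.2459.

0.2459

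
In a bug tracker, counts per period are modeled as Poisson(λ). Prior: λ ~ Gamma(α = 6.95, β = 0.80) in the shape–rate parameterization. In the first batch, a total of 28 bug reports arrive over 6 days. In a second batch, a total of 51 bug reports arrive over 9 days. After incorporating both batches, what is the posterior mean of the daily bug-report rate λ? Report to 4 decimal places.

With a Gamma(shape α, rate β) prior, the Poisson likelihood is conjugate: the posterior is Gamma(α + ΣXᵢ, β + n).
After batch 1: Gamma(α+S, β+n) = Gamma(6.95+28, 0.80+6) = Gamma(34.95, 6.80).
After batch 2: Gamma(α+S, β+n) = Gamma(34.95+51, 6.80+9) = Gamma(85.95, 15.80).
Posterior mean = α/β = 85.95/15.80 = 5.4399.

5.4399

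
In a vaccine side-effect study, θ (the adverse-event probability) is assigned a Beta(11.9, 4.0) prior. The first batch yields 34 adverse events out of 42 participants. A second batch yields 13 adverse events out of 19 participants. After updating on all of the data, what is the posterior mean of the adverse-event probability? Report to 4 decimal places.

0.7659

The Beta prior is conjugate to a Binomial/Bernoulli likelihood; the update adds successes to α and failures to β.
After batch 1: Beta(11.9+34, 4.0+8) = Beta(45.9, 12.0).
After batch 2: Beta(45.9+13, 12.0+6) = Beta(58.9, 18.0).
Posterior mean = α/(α+β) = 58.9/76.9 = 0.7659.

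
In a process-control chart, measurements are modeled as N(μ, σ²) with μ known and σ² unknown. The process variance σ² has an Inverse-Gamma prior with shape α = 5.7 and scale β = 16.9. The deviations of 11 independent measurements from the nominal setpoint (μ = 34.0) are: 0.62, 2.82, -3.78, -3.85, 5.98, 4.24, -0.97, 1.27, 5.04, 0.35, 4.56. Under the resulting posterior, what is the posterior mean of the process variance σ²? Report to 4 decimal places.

With known mean μ and an Inverse-Gamma(α, β) prior on σ², the Normal likelihood is conjugate: posterior is Inv-Gamma(α + n/2, β + Σ(xᵢ−μ)²/2).
Σ(xᵢ−μ)² = (0.62)² + (2.82)² + (-3.78)² + (-3.85)² + (5.98)² + (4.24)² + (-0.97)² + (1.27)² + (5.04)² + (0.35)² + (4.56)² = 140.0572.
Posterior: Inv-Gamma(5.7 + 11/2, 16.9 + 140.0572/2) = Inv-Gamma(11.20, 86.92860).
E[σ²|data] = β/(α−1) = 86.92860/10.20 = 8.5224.

8.5224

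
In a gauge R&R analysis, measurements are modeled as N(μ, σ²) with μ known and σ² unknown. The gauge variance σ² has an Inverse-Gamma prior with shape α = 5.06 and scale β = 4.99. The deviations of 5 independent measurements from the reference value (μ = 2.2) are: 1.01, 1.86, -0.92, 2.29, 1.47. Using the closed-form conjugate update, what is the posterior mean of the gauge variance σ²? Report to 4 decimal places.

1.7310

With known mean μ and an Inverse-Gamma(α, β) prior on σ², the Normal likelihood is conjugate: posterior is Inv-Gamma(α + n/2, β + Σ(xᵢ−μ)²/2).
Σ(xᵢ−μ)² = (1.01)² + (1.86)² + (-0.92)² + (2.29)² + (1.47)² = 12.7311.
Posterior: Inv-Gamma(5.06 + 5/2, 4.99 + 12.7311/2) = Inv-Gamma(7.56, 11.35555).
E[σ²|data] = β/(α−1) = 11.35555/6.56 = 1.7310.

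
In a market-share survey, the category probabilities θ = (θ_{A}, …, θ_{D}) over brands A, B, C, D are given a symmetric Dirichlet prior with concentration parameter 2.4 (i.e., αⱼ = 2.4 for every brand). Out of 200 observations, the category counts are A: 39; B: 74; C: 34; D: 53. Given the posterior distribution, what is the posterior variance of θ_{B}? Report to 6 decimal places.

0.001100

The Dirichlet prior is conjugate to the Multinomial likelihood: each posterior αⱼ = prior αⱼ + observed count nⱼ.
Posterior concentration: (41.4, 76.4, 36.4, 55.4), total = 209.6.
Var[θ_j] = α_j(Σα−α_j)/((Σα)²(Σα+1)) = 76.4·133.2/(209.6²·210.6) = 0.001100.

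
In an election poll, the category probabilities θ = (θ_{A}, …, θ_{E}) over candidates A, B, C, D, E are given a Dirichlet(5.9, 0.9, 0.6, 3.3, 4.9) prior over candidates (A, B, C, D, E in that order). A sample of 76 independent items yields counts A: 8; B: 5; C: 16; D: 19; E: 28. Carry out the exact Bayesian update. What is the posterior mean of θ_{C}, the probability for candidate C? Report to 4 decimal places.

The Dirichlet prior is conjugate to the Multinomial likelihood: each posterior αⱼ = prior αⱼ + observed count nⱼ.
Posterior concentration: (13.9, 5.9, 16.6, 22.3, 32.9), total = 91.6.
E[θ_{C}|data] = α_{C}/Σα = 16.6/91.6 = 0.1812.

0.1812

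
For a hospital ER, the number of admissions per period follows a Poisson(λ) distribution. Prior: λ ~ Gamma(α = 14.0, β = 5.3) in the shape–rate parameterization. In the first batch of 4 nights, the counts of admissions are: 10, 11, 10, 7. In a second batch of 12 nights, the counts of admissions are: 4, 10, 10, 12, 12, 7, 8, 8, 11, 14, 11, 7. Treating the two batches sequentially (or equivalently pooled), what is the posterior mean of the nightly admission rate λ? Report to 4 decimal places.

7.7934

With a Gamma(shape α, rate β) prior, the Poisson likelihood is conjugate: the posterior is Gamma(α + ΣXᵢ, β + n).
Batch 1: sum of counts S = 38 over n = 4 nights.
After batch 1: Gamma(α+S, β+n) = Gamma(14.0+38, 5.3+4) = Gamma(52.0, 9.3).
Batch 2: sum of counts S = 114 over n = 12 nights.
After batch 2: Gamma(α+S, β+n) = Gamma(52.0+114, 9.3+12) = Gamma(166.0, 21.3).
Posterior mean = α/β = 166.0/21.3 = 7.7934.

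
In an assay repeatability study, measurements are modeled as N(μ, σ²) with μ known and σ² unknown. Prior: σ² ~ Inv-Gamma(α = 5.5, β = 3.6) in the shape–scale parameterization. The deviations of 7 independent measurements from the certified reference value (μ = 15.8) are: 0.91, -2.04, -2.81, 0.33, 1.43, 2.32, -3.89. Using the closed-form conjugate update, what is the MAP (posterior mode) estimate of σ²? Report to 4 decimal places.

2.1377

With known mean μ and an Inverse-Gamma(α, β) prior on σ², the Normal likelihood is conjugate: posterior is Inv-Gamma(α + n/2, β + Σ(xᵢ−μ)²/2).
Σ(xᵢ−μ)² = (0.91)² + (-2.04)² + (-2.81)² + (0.33)² + (1.43)² + (2.32)² + (-3.89)² = 35.5541.
Posterior: Inv-Gamma(5.5 + 7/2, 3.6 + 35.5541/2) = Inv-Gamma(9.00, 21.37705).
Mode = β/(α+1) = 21.37705/10.00 = 2.1377.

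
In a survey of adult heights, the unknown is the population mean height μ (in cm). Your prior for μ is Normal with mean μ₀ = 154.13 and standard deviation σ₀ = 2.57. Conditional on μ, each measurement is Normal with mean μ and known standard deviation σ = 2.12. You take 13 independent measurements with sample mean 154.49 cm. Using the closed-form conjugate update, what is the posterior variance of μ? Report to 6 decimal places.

For Normal data with known variance σ², a Normal(μ₀, σ₀²) prior on μ is conjugate. Posterior precision = 1/σ₀² + n/σ²; posterior mean is the precision-weighted average of μ₀ and x̄.
σ₀² = 2.57² = 6.6049, σ² = 2.12² = 4.4944; σ² + n·σ₀² = 4.4944 + 13·6.6049 = 90.3581.
Posterior precision = 1/σ₀² + n/σ² = 1/6.6049 + 13/4.4944 = (σ² + n·σ₀²)/(σ₀²σ²) = 90.3581/(6.6049·4.4944); posterior variance σₙ² = σ₀²σ²/(σ² + n·σ₀²) = 6.6049·4.4944/90.3581 = 0.328527.

0.328527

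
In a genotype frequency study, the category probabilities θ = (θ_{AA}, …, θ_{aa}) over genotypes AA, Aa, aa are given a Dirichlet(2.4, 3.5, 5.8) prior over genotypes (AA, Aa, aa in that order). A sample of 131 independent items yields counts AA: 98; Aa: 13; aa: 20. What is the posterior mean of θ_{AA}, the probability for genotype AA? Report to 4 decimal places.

0.7036

The Dirichlet prior is conjugate to the Multinomial likelihood: each posterior αⱼ = prior αⱼ + observed count nⱼ.
Posterior concentration: (100.4, 16.5, 25.8), total = 142.7.
E[θ_{AA}|data] = α_{AA}/Σα = 100.4/142.7 = 0.7036.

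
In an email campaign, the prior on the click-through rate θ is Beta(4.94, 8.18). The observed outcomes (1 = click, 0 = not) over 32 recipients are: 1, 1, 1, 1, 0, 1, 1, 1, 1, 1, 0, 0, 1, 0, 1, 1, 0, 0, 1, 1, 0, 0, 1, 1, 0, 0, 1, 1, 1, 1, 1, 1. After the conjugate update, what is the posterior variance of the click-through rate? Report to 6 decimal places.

0.005216

The Beta prior is conjugate to a Binomial/Bernoulli likelihood; the update adds successes to α and failures to β.
Posterior: Beta(α+k, β+n−k) = Beta(4.94+22, 8.18+10) = Beta(26.94, 18.18).
Var = αβ/((α+β)²(α+β+1)) = 26.94·18.18/(45.12²·46.12) = 0.005216.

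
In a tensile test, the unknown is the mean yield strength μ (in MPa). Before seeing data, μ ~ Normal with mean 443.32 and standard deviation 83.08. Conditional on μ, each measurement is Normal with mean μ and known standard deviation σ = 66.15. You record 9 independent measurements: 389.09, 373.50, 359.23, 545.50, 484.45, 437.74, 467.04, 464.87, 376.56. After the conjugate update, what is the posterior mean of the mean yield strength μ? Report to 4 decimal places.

433.7808

For Normal data with known variance σ², a Normal(μ₀, σ₀²) prior on μ is conjugate. Posterior precision = 1/σ₀² + n/σ²; posterior mean is the precision-weighted average of μ₀ and x̄.
Σxᵢ = 389.09 + 373.50 + 359.23 + 545.50 + 484.45 + 437.74 + 467.04 + 464.87 + 376.56 = 3897.98, so n·x̄ = 3897.98.
σ₀² = 83.08² = 6902.2864, σ² = 66.15² = 4375.8225; σ² + n·σ₀² = 4375.8225 + 9·6902.2864 = 66496.4001.
Posterior mean = (μ₀/σ₀² + n·x̄/σ²)/(1/σ₀² + n/σ²) = (σ²·μ₀ + σ₀²·n·x̄)/(σ² + n·σ₀²) = (4375.8225·443.32 + 6902.2864·3897.98)/66496.4001 = 28844863.972172/66496.4001 = 433.7808.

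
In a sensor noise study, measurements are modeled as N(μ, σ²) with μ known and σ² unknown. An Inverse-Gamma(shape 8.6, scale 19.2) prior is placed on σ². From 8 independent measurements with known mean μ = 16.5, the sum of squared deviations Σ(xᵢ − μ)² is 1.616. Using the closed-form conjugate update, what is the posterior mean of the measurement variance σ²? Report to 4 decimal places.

With known mean μ and an Inverse-Gamma(α, β) prior on σ², the Normal likelihood is conjugate: posterior is Inv-Gamma(α + n/2, β + Σ(xᵢ−μ)²/2).
Posterior: Inv-Gamma(8.6 + 8/2, 19.2 + 1.616/2) = Inv-Gamma(12.60, 20.0080).
E[σ²|data] = β/(α−1) = 20.0080/11.60 = 1.7248.

1.7248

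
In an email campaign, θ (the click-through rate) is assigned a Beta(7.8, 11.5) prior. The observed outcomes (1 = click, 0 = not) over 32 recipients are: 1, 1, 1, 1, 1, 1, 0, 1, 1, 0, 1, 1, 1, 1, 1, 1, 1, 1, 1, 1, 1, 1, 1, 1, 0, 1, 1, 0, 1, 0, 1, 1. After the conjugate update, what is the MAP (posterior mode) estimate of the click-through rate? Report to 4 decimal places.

The Beta prior is conjugate to a Binomial/Bernoulli likelihood; the update adds successes to α and failures to β.
Posterior: Beta(α+k, β+n−k) = Beta(7.8+27, 11.5+5) = Beta(34.8, 16.5).
Mode of Beta(a,b) for a,b>1 is (a−1)/(a+b−2) = 33.8/49.3 = 0.6856.

0.6856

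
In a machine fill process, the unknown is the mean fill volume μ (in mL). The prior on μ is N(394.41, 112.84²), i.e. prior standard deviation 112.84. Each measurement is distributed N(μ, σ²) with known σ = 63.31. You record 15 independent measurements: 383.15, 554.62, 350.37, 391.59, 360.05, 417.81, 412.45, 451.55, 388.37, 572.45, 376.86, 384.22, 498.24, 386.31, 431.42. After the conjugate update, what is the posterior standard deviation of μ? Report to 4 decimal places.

For Normal data with known variance σ², a Normal(μ₀, σ₀²) prior on μ is conjugate. Posterior precision = 1/σ₀² + n/σ²; posterior mean is the precision-weighted average of μ₀ and x̄.
σ₀² = 112.84² = 12732.8656, σ² = 63.31² = 4008.1561; σ² + n·σ₀² = 4008.1561 + 15·12732.8656 = 195001.1401.
Posterior precision = 1/σ₀² + n/σ² = 1/12732.8656 + 15/4008.1561 = (σ² + n·σ₀²)/(σ₀²σ²) = 195001.1401/(12732.8656·4008.1561); posterior variance σₙ² = σ₀²σ²/(σ² + n·σ₀²) = 12732.8656·4008.1561/195001.1401 = 261.718023.
Posterior SD = √σₙ² = √(12732.8656·4008.1561/195001.1401) = 16.1777.

16.1777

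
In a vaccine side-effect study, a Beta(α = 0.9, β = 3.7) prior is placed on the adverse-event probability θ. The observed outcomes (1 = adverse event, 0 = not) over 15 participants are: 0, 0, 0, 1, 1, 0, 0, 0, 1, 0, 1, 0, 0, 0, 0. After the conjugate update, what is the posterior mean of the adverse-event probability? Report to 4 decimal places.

0.2500

The Beta prior is conjugate to a Binomial/Bernoulli likelihood; the update adds successes to α and failures to β.
Posterior: Beta(α+k, β+n−k) = Beta(0.9+4, 3.7+11) = Beta(4.9, 14.7).
Posterior mean = α/(α+β) = 4.9/19.6 = 0.2500.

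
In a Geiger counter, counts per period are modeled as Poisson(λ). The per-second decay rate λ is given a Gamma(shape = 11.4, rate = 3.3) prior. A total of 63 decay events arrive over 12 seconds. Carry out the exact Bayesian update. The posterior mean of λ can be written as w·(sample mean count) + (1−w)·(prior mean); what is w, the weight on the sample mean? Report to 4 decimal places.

With a Gamma(shape α, rate β) prior, the Poisson likelihood is conjugate: the posterior is Gamma(α + ΣXᵢ, β + n).
Posterior mean = (α₀+S)/(β₀+n) = [n/(β₀+n)]·(S/n) + [β₀/(β₀+n)]·(α₀/β₀), so only n and β₀ enter the weight.
Weight on data w = n/(β₀+n) = 12/(3.3+12) = 12/15.3 = 0.7843.

0.7843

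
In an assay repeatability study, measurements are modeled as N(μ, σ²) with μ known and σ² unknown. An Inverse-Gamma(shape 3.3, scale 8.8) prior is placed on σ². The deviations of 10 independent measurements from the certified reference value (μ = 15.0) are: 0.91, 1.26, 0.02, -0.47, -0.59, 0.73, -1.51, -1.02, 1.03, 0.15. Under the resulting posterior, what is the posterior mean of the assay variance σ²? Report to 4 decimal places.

With known mean μ and an Inverse-Gamma(α, β) prior on σ², the Normal likelihood is conjugate: posterior is Inv-Gamma(α + n/2, β + Σ(xᵢ−μ)²/2).
Σ(xᵢ−μ)² = (0.91)² + (1.26)² + (0.02)² + (-0.47)² + (-0.59)² + (0.73)² + (-1.51)² + (-1.02)² + (1.03)² + (0.15)² = 7.9219.
Posterior: Inv-Gamma(3.3 + 10/2, 8.8 + 7.9219/2) = Inv-Gamma(8.30, 12.76095).
E[σ²|data] = β/(α−1) = 12.76095/7.30 = 1.7481.

1.7481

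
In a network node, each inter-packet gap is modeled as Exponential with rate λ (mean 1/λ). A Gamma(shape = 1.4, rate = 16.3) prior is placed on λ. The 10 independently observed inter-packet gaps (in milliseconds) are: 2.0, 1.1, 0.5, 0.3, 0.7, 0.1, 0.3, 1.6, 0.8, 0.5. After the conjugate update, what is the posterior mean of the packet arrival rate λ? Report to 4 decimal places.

0.4711

With a Gamma(shape α, rate β) prior on the exponential rate λ, the posterior after n observations with total T = Σxᵢ is Gamma(α+n, β+T).
Sum of observations T = 7.9 milliseconds; n = 10.
Posterior: Gamma(1.4+10, 16.3+7.9) = Gamma(11.4, 24.2).
Posterior mean of λ = α/β = 11.4/24.2 = 0.4711.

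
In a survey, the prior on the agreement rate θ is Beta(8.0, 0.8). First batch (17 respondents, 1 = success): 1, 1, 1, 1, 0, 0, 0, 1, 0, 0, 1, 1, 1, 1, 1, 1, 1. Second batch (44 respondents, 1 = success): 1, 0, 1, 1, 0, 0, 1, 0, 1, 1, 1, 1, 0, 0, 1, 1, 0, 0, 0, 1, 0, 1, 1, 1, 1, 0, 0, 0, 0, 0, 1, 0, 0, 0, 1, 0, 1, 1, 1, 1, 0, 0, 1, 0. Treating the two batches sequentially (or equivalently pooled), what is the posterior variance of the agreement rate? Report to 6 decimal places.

The Beta prior is conjugate to a Binomial/Bernoulli likelihood; the update adds successes to α and failures to β.
After batch 1: Beta(8.0+12, 0.8+5) = Beta(20.0, 5.8).
After batch 2: Beta(20.0+22, 5.8+22) = Beta(42.0, 27.8).
Var = αβ/((α+β)²(α+β+1)) = 42.0·27.8/(69.8²·70.8) = 0.003385.

0.003385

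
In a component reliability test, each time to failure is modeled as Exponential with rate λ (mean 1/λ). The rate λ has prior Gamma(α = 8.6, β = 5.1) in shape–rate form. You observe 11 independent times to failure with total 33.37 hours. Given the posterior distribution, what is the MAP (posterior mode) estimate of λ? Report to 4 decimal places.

With a Gamma(shape α, rate β) prior on the exponential rate λ, the posterior after n observations with total T = Σxᵢ is Gamma(α+n, β+T).
Posterior: Gamma(8.6+11, 5.1+33.37) = Gamma(19.6, 38.47).
Mode = (α−1)/β = 0.4835.

0.4835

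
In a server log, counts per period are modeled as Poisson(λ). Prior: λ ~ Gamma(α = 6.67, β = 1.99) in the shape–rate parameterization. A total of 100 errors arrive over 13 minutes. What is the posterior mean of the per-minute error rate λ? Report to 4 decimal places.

With a Gamma(shape α, rate β) prior, the Poisson likelihood is conjugate: the posterior is Gamma(α + ΣXᵢ, β + n).
Posterior: Gamma(α+S, β+n) = Gamma(6.67+100, 1.99+13) = Gamma(106.67, 14.99).
Posterior mean = α/β = 106.67/14.99 = 7.1161.

7.1161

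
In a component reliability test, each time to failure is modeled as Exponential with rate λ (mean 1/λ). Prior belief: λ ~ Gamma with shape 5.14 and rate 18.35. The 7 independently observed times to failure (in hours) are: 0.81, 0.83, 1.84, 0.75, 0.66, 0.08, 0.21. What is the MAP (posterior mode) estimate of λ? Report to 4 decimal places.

0.4734

With a Gamma(shape α, rate β) prior on the exponential rate λ, the posterior after n observations with total T = Σxᵢ is Gamma(α+n, β+T).
Sum of observations T = 5.18 hours; n = 7.
Posterior: Gamma(5.14+7, 18.35+5.18) = Gamma(12.14, 23.53).
Mode = (α−1)/β = 0.4734.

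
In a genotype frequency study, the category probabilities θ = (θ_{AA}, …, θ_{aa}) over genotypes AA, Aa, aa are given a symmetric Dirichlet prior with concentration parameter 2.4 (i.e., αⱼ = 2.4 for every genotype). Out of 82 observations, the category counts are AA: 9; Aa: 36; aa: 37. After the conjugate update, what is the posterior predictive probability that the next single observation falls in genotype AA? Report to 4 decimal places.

0.1278

The Dirichlet prior is conjugate to the Multinomial likelihood: each posterior αⱼ = prior αⱼ + observed count nⱼ.
Posterior concentration: (11.4, 38.4, 39.4), total = 89.2.
P(next = AA | data) = α_{AA}/Σα = 0.1278.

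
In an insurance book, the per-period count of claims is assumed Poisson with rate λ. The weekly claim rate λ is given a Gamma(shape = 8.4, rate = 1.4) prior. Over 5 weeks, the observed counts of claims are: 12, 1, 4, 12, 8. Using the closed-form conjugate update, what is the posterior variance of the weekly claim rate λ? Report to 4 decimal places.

1.1084

With a Gamma(shape α, rate β) prior, the Poisson likelihood is conjugate: the posterior is Gamma(α + ΣXᵢ, β + n).
Sum of counts S = 37 over n = 5 weeks.
Posterior: Gamma(α+S, β+n) = Gamma(8.4+37, 1.4+5) = Gamma(45.4, 6.4).
Var = α/β² = 45.4/6.4² = 1.1084.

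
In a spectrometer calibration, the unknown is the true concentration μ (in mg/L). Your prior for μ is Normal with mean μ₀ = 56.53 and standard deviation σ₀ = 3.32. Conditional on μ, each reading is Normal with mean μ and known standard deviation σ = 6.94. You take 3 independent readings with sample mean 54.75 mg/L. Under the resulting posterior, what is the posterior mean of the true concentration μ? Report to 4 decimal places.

For Normal data with known variance σ², a Normal(μ₀, σ₀²) prior on μ is conjugate. Posterior precision = 1/σ₀² + n/σ²; posterior mean is the precision-weighted average of μ₀ and x̄.
n·x̄ = 3·54.75 = 164.25.
σ₀² = 3.32² = 11.0224, σ² = 6.94² = 48.1636; σ² + n·σ₀² = 48.1636 + 3·11.0224 = 81.2308.
Posterior mean = (μ₀/σ₀² + n·x̄/σ²)/(1/σ₀² + n/σ²) = (σ²·μ₀ + σ₀²·n·x̄)/(σ² + n·σ₀²) = (48.1636·56.53 + 11.0224·164.25)/81.2308 = 4533.117508/81.2308 = 55.8054.

55.8054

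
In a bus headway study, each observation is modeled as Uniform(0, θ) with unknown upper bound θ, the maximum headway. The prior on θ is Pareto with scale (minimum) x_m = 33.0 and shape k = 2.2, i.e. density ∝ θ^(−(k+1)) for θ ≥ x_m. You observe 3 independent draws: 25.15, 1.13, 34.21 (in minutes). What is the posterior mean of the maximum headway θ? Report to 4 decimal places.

A Pareto(scale x_m, shape k) prior on the upper bound θ of Uniform(0, θ) is conjugate: posterior is Pareto(max(x_m, max xᵢ), k + n).
Sample maximum = 34.21; prior scale x_m = 33.0 → posterior scale = max = 34.21.
Posterior shape = 2.2 + 3 = 5.2.
E[θ|data] = k·x_m/(k−1) = 5.2·34.21/4.2 = 42.3552.

42.3552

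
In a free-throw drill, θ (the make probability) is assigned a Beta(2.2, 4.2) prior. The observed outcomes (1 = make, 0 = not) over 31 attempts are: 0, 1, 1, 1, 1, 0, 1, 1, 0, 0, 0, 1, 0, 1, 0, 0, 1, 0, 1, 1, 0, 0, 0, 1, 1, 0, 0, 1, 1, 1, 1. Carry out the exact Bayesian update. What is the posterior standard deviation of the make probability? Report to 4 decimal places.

0.0807

The Beta prior is conjugate to a Binomial/Bernoulli likelihood; the update adds successes to α and failures to β.
Posterior: Beta(α+k, β+n−k) = Beta(2.2+17, 4.2+14) = Beta(19.2, 18.2).
Var = αβ/((α+β)²(α+β+1)) = 19.2·18.2/(37.4²·38.4) = 0.00650576; SD = √0.00650576 = 0.0807.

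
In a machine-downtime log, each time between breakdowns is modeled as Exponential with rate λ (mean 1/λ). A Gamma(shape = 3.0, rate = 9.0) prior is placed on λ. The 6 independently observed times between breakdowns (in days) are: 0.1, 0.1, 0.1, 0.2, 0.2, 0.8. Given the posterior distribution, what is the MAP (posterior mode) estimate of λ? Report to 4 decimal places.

With a Gamma(shape α, rate β) prior on the exponential rate λ, the posterior after n observations with total T = Σxᵢ is Gamma(α+n, β+T).
Sum of observations T = 1.5 days; n = 6.
Posterior: Gamma(3.0+6, 9.0+1.5) = Gamma(9.0, 10.5).
Mode = (α−1)/β = 0.7619.

0.7619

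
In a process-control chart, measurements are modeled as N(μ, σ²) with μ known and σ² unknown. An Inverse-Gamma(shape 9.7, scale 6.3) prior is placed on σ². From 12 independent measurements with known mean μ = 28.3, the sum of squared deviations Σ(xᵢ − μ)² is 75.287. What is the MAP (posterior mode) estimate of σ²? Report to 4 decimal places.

With known mean μ and an Inverse-Gamma(α, β) prior on σ², the Normal likelihood is conjugate: posterior is Inv-Gamma(α + n/2, β + Σ(xᵢ−μ)²/2).
Posterior: Inv-Gamma(9.7 + 12/2, 6.3 + 75.287/2) = Inv-Gamma(15.70, 43.9435).
Mode = β/(α+1) = 43.9435/16.70 = 2.6313.

2.6313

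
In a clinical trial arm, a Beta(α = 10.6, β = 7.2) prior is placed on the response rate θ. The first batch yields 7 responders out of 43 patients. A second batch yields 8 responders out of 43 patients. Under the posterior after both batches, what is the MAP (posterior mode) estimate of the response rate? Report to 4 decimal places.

0.2417

The Beta prior is conjugate to a Binomial/Bernoulli likelihood; the update adds successes to α and failures to β.
After batch 1: Beta(10.6+7, 7.2+36) = Beta(17.6, 43.2).
After batch 2: Beta(17.6+8, 43.2+35) = Beta(25.6, 78.2).
Mode of Beta(a,b) for a,b>1 is (a−1)/(a+b−2) = 24.6/101.8 = 0.2417.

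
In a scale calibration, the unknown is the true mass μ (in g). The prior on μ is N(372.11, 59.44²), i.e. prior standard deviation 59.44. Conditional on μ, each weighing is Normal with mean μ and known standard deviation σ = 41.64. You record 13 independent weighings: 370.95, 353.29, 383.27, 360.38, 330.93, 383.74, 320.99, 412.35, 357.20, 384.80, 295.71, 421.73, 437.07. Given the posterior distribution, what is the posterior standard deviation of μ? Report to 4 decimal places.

11.3369

For Normal data with known variance σ², a Normal(μ₀, σ₀²) prior on μ is conjugate. Posterior precision = 1/σ₀² + n/σ²; posterior mean is the precision-weighted average of μ₀ and x̄.
σ₀² = 59.44² = 3533.1136, σ² = 41.64² = 1733.8896; σ² + n·σ₀² = 1733.8896 + 13·3533.1136 = 47664.3664.
Posterior precision = 1/σ₀² + n/σ² = 1/3533.1136 + 13/1733.8896 = (σ² + n·σ₀²)/(σ₀²σ²) = 47664.3664/(3533.1136·1733.8896); posterior variance σₙ² = σ₀²σ²/(σ² + n·σ₀²) = 3533.1136·1733.8896/47664.3664 = 128.524292.
Posterior SD = √σₙ² = √(3533.1136·1733.8896/47664.3664) = 11.3369.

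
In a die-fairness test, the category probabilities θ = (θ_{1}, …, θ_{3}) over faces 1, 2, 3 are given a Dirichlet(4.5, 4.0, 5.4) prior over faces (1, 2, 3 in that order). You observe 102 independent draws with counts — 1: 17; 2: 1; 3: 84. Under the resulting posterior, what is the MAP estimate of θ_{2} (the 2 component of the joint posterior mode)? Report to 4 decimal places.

0.0354

The Dirichlet prior is conjugate to the Multinomial likelihood: each posterior αⱼ = prior αⱼ + observed count nⱼ.
Posterior concentration: (21.5, 5.0, 89.4), total = 115.9.
Joint mode component: (α_{2}−1)/(Σα−K) = 4.0/112.9 = 0.0354.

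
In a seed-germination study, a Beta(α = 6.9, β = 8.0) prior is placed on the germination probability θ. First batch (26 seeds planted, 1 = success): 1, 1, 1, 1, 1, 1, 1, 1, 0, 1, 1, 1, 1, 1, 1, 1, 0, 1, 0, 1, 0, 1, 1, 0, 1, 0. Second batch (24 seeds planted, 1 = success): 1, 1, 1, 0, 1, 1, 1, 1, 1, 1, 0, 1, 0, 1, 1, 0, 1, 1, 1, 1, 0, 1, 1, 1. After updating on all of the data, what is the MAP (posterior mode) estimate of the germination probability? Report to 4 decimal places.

The Beta prior is conjugate to a Binomial/Bernoulli likelihood; the update adds successes to α and failures to β.
After batch 1: Beta(6.9+20, 8.0+6) = Beta(26.9, 14.0).
After batch 2: Beta(26.9+19, 14.0+5) = Beta(45.9, 19.0).
Mode of Beta(a,b) for a,b>1 is (a−1)/(a+b−2) = 44.9/62.9 = 0.7138.

0.7138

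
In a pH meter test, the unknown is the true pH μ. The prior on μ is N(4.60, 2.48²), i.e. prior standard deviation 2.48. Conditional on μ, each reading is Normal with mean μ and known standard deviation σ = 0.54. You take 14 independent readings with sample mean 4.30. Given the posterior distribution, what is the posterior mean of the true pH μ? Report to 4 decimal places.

For Normal data with known variance σ², a Normal(μ₀, σ₀²) prior on μ is conjugate. Posterior precision = 1/σ₀² + n/σ²; posterior mean is the precision-weighted average of μ₀ and x̄.
n·x̄ = 14·4.30 = 60.2.
σ₀² = 2.48² = 6.1504, σ² = 0.54² = 0.2916; σ² + n·σ₀² = 0.2916 + 14·6.1504 = 86.3972.
Posterior mean = (μ₀/σ₀² + n·x̄/σ²)/(1/σ₀² + n/σ²) = (σ²·μ₀ + σ₀²·n·x̄)/(σ² + n·σ₀²) = (0.2916·4.60 + 6.1504·60.2)/86.3972 = 371.59544/86.3972 = 4.3010.

4.3010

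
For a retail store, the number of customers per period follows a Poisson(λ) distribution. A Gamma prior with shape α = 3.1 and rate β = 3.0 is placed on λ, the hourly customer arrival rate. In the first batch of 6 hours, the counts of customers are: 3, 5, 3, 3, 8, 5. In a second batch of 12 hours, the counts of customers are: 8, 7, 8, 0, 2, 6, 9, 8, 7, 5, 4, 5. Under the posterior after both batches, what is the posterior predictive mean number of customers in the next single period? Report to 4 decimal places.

With a Gamma(shape α, rate β) prior, the Poisson likelihood is conjugate: the posterior is Gamma(α + ΣXᵢ, β + n).
Batch 1: sum of counts S = 27 over n = 6 hours.
After batch 1: Gamma(α+S, β+n) = Gamma(3.1+27, 3.0+6) = Gamma(30.1, 9.0).
Batch 2: sum of counts S = 69 over n = 12 hours.
After batch 2: Gamma(α+S, β+n) = Gamma(30.1+69, 9.0+12) = Gamma(99.1, 21.0).
The predictive distribution for one future period is NegBinom with mean α/β = 4.7190.

4.7190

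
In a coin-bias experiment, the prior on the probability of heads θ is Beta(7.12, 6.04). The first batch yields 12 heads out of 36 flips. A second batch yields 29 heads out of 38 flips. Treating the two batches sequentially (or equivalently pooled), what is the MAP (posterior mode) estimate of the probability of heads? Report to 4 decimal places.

The Beta prior is conjugate to a Binomial/Bernoulli likelihood; the update adds successes to α and failures to β.
After batch 1: Beta(7.12+12, 6.04+24) = Beta(19.12, 30.04).
After batch 2: Beta(19.12+29, 30.04+9) = Beta(48.12, 39.04).
Mode of Beta(a,b) for a,b>1 is (a−1)/(a+b−2) = 47.12/85.16 = 0.5533.

0.5533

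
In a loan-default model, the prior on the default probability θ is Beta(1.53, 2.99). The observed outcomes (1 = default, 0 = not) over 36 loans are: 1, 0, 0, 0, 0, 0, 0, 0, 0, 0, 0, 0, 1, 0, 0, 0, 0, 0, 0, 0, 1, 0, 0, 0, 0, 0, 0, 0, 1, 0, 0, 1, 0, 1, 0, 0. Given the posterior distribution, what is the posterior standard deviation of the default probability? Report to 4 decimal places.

0.0604

The Beta prior is conjugate to a Binomial/Bernoulli likelihood; the update adds successes to α and failures to β.
Posterior: Beta(α+k, β+n−k) = Beta(1.53+6, 2.99+30) = Beta(7.53, 32.99).
Var = αβ/((α+β)²(α+β+1)) = 7.53·32.99/(40.52²·41.52) = 0.00364402; SD = √0.00364402 = 0.0604.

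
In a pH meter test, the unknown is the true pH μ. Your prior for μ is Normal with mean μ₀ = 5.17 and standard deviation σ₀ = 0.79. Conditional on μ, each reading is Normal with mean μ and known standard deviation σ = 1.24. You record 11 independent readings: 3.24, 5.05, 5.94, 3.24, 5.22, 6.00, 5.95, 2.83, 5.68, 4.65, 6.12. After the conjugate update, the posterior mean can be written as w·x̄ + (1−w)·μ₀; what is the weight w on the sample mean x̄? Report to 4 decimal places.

0.8170

For Normal data with known variance σ², a Normal(μ₀, σ₀²) prior on μ is conjugate. Posterior precision = 1/σ₀² + n/σ²; posterior mean is the precision-weighted average of μ₀ and x̄.
σ₀² = 0.79² = 0.6241, σ² = 1.24² = 1.5376. Prior precision 1/σ₀² = 1/0.6241; data precision n/σ² = 11/1.5376.
w = (n/σ²)/(1/σ₀² + n/σ²) = n·σ₀²/(σ² + n·σ₀²) = 11·0.6241/(1.5376 + 11·0.6241) = 6.8651/8.4027 = 0.8170.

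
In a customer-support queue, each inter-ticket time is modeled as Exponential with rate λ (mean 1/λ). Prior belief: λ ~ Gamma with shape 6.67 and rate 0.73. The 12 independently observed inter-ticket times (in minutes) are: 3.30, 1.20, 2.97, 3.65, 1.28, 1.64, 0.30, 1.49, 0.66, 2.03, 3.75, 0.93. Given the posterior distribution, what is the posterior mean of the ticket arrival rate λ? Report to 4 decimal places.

With a Gamma(shape α, rate β) prior on the exponential rate λ, the posterior after n observations with total T = Σxᵢ is Gamma(α+n, β+T).
Sum of observations T = 23.20 minutes; n = 12.
Posterior: Gamma(6.67+12, 0.73+23.20) = Gamma(18.67, 23.93).
Posterior mean of λ = α/β = 18.67/23.93 = 0.7802.

0.7802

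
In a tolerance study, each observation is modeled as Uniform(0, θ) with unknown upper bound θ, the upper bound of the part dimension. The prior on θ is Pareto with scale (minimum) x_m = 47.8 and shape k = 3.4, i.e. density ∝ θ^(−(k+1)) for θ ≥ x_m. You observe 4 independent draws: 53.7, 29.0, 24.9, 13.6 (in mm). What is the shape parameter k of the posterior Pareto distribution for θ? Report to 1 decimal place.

A Pareto(scale x_m, shape k) prior on the upper bound θ of Uniform(0, θ) is conjugate: posterior is Pareto(max(x_m, max xᵢ), k + n).
Sample maximum = 53.7; prior scale x_m = 47.8 → posterior scale = max = 53.7.
Posterior shape = 3.4 + 4 = 7.4.
Posterior shape k = 7.4.

7.4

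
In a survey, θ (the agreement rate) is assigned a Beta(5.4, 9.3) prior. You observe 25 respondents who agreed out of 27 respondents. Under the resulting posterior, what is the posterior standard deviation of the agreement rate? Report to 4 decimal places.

0.0680

The Beta prior is conjugate to a Binomial/Bernoulli likelihood; the update adds successes to α and failures to β.
Posterior: Beta(α+k, β+n−k) = Beta(5.4+25, 9.3+2) = Beta(30.4, 11.3).
Var = αβ/((α+β)²(α+β+1)) = 30.4·11.3/(41.7²·42.7) = 0.00462649; SD = √0.00462649 = 0.0680.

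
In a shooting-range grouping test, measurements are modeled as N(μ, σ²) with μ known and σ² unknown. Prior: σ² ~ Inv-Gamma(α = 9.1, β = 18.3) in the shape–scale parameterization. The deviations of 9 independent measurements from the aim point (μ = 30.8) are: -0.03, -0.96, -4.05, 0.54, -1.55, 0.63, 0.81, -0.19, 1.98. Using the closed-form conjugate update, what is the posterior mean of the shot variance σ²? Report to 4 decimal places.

2.4456

With known mean μ and an Inverse-Gamma(α, β) prior on σ², the Normal likelihood is conjugate: posterior is Inv-Gamma(α + n/2, β + Σ(xᵢ−μ)²/2).
Σ(xᵢ−μ)² = (-0.03)² + (-0.96)² + (-4.05)² + (0.54)² + (-1.55)² + (0.63)² + (0.81)² + (-0.19)² + (1.98)² = 25.0286.
Posterior: Inv-Gamma(9.1 + 9/2, 18.3 + 25.0286/2) = Inv-Gamma(13.60, 30.81430).
E[σ²|data] = β/(α−1) = 30.81430/12.60 = 2.4456.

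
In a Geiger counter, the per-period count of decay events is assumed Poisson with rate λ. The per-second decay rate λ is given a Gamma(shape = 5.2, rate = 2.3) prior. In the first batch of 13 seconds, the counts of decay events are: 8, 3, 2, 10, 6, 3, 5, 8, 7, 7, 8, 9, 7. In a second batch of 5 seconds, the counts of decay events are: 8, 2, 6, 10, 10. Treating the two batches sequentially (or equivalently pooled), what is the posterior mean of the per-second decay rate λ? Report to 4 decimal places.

With a Gamma(shape α, rate β) prior, the Poisson likelihood is conjugate: the posterior is Gamma(α + ΣXᵢ, β + n).
Batch 1: sum of counts S = 83 over n = 13 seconds.
After batch 1: Gamma(α+S, β+n) = Gamma(5.2+83, 2.3+13) = Gamma(88.2, 15.3).
Batch 2: sum of counts S = 36 over n = 5 seconds.
After batch 2: Gamma(α+S, β+n) = Gamma(88.2+36, 15.3+5) = Gamma(124.2, 20.3).
Posterior mean = α/β = 124.2/20.3 = 6.1182.

6.1182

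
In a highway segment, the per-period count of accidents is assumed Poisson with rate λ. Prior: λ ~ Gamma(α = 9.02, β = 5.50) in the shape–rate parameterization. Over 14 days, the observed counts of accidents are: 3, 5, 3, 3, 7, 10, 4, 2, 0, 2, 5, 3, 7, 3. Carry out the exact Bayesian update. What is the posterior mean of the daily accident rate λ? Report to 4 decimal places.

With a Gamma(shape α, rate β) prior, the Poisson likelihood is conjugate: the posterior is Gamma(α + ΣXᵢ, β + n).
Sum of counts S = 57 over n = 14 days.
Posterior: Gamma(α+S, β+n) = Gamma(9.02+57, 5.50+14) = Gamma(66.02, 19.50).
Posterior mean = α/β = 66.02/19.50 = 3.3856.

3.3856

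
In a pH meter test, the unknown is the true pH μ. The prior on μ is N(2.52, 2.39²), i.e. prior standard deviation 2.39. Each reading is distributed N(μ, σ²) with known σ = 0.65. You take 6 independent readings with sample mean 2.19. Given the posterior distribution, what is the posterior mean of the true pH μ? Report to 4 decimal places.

2.1940

For Normal data with known variance σ², a Normal(μ₀, σ₀²) prior on μ is conjugate. Posterior precision = 1/σ₀² + n/σ²; posterior mean is the precision-weighted average of μ₀ and x̄.
n·x̄ = 6·2.19 = 13.14.
σ₀² = 2.39² = 5.7121, σ² = 0.65² = 0.4225; σ² + n·σ₀² = 0.4225 + 6·5.7121 = 34.6951.
Posterior mean = (μ₀/σ₀² + n·x̄/σ²)/(1/σ₀² + n/σ²) = (σ²·μ₀ + σ₀²·n·x̄)/(σ² + n·σ₀²) = (0.4225·2.52 + 5.7121·13.14)/34.6951 = 76.121694/34.6951 = 2.1940.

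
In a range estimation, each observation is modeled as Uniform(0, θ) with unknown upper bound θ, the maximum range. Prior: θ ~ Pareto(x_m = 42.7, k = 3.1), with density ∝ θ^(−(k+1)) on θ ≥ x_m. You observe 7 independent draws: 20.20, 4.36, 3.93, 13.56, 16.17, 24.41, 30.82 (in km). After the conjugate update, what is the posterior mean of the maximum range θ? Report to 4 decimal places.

47.3923

A Pareto(scale x_m, shape k) prior on the upper bound θ of Uniform(0, θ) is conjugate: posterior is Pareto(max(x_m, max xᵢ), k + n).
Sample maximum = 30.82; prior scale x_m = 42.7 → posterior scale = max = 42.70.
Posterior shape = 3.1 + 7 = 10.1.
E[θ|data] = k·x_m/(k−1) = 10.1·42.70/9.1 = 47.3923.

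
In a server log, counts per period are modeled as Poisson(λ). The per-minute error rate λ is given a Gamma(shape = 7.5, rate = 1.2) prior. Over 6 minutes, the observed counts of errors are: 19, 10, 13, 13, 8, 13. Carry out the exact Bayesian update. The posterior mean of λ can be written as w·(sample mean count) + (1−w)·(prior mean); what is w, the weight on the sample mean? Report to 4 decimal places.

With a Gamma(shape α, rate β) prior, the Poisson likelihood is conjugate: the posterior is Gamma(α + ΣXᵢ, β + n).
Posterior mean = (α₀+S)/(β₀+n) = [n/(β₀+n)]·(S/n) + [β₀/(β₀+n)]·(α₀/β₀), so only n and β₀ enter the weight.
Weight on data w = n/(β₀+n) = 6/(1.2+6) = 6/7.2 = 0.8333.

0.8333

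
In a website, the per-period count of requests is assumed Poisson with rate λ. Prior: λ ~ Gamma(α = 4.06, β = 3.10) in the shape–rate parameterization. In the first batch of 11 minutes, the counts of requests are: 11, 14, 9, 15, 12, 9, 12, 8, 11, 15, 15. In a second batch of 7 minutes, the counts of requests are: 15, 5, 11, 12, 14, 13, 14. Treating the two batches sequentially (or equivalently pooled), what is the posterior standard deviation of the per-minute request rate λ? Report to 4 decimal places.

With a Gamma(shape α, rate β) prior, the Poisson likelihood is conjugate: the posterior is Gamma(α + ΣXᵢ, β + n).
Batch 1: sum of counts S = 131 over n = 11 minutes.
After batch 1: Gamma(α+S, β+n) = Gamma(4.06+131, 3.10+11) = Gamma(135.06, 14.10).
Batch 2: sum of counts S = 84 over n = 7 minutes.
After batch 2: Gamma(α+S, β+n) = Gamma(135.06+84, 14.10+7) = Gamma(219.06, 21.10).
SD = √α/β = √219.06/21.10 = 0.7015.

0.7015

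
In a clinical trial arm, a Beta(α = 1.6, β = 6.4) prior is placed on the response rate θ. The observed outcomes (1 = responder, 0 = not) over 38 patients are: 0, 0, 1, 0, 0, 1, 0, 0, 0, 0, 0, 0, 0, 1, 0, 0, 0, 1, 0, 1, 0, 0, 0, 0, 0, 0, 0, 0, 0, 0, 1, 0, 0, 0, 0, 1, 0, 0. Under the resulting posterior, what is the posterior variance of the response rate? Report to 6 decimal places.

The Beta prior is conjugate to a Binomial/Bernoulli likelihood; the update adds successes to α and failures to β.
Posterior: Beta(α+k, β+n−k) = Beta(1.6+7, 6.4+31) = Beta(8.6, 37.4).
Var = αβ/((α+β)²(α+β+1)) = 8.6·37.4/(46.0²·47.0) = 0.003234.

0.003234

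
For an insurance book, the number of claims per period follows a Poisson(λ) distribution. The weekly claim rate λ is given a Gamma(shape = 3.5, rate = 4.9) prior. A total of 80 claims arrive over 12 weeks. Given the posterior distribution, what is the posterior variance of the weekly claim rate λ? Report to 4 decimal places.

0.2924

With a Gamma(shape α, rate β) prior, the Poisson likelihood is conjugate: the posterior is Gamma(α + ΣXᵢ, β + n).
Posterior: Gamma(α+S, β+n) = Gamma(3.5+80, 4.9+12) = Gamma(83.5, 16.9).
Var = α/β² = 83.5/16.9² = 0.2924.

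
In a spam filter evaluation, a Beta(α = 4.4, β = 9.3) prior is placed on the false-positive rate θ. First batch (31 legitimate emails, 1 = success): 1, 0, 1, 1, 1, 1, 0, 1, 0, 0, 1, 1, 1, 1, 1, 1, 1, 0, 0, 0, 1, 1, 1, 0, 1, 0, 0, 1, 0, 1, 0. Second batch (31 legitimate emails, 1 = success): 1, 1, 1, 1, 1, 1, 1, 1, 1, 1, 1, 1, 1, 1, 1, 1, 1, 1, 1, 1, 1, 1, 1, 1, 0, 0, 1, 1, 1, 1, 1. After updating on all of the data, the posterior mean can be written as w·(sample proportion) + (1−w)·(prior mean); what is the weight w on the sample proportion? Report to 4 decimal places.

The Beta prior is conjugate to a Binomial/Bernoulli likelihood; the update adds successes to α and failures to β.
Total number of legitimate emails: n = 31 + 31 = 62.
Posterior mean = (α₀+k)/(α₀+β₀+n) = [n/(α₀+β₀+n)]·(k/n) + [(α₀+β₀)/(α₀+β₀+n)]·α₀/(α₀+β₀), so only n and the prior enter the weight.
The weight on the data is w = n/(α₀+β₀+n) = 62/(4.4+9.3+62) = 62/75.7 = 0.8190.

0.8190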